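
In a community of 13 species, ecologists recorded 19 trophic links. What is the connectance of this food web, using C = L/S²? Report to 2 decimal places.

C = 0.11

The web has S = 13 species and L = 19 feeding links.
C = L / S² = 19 / 169 = 0.1124 ≈ 0.11.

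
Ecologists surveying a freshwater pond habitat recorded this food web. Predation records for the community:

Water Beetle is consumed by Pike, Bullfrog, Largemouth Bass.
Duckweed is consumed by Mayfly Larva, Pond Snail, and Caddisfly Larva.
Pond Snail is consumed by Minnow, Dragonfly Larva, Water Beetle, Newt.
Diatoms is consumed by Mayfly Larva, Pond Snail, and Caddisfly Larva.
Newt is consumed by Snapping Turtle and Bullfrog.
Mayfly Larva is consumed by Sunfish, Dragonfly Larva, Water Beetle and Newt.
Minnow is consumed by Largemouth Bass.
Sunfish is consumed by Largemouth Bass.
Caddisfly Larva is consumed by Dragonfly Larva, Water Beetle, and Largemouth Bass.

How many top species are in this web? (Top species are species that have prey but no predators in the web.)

5

Top species (has prey, but nothing eats it): Dragonfly Larva, Snapping Turtle, Largemouth Bass, Pike, Bullfrog.
Count: 5.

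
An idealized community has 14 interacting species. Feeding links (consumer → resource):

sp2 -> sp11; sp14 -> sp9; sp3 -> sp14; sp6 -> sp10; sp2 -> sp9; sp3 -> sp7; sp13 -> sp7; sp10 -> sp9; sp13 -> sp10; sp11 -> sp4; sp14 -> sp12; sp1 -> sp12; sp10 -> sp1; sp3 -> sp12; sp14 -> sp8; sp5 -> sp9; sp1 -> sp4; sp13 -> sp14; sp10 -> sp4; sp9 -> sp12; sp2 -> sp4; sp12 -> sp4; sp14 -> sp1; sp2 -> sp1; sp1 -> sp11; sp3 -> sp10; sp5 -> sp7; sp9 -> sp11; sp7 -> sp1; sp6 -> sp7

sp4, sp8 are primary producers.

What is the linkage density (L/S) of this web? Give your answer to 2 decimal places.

L/S = 2.14

There are L = 30 links among S = 14 species.
L/S = 30/14 = 2.1429 ≈ 2.14.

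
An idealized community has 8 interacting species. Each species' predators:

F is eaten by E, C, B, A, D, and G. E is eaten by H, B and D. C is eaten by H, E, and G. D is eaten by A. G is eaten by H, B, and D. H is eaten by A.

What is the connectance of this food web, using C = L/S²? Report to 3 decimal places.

The web has S = 8 species and L = 17 feeding links.
C = L / S² = 17 / 64 = 0.2656 ≈ 0.266.

C = 0.266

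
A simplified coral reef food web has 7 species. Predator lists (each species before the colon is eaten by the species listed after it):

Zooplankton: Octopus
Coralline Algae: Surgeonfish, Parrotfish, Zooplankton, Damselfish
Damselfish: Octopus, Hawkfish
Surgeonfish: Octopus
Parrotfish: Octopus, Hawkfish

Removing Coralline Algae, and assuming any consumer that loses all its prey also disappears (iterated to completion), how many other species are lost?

6

Remove Coralline Algae.
Round 1: Surgeonfish (all prey gone), Parrotfish (all prey gone), Zooplankton (all prey gone), Damselfish (all prey gone) → extinct.
Round 2: Octopus (all prey gone), Hawkfish (all prey gone) → extinct.
No further losses. Total secondary extinctions: 6.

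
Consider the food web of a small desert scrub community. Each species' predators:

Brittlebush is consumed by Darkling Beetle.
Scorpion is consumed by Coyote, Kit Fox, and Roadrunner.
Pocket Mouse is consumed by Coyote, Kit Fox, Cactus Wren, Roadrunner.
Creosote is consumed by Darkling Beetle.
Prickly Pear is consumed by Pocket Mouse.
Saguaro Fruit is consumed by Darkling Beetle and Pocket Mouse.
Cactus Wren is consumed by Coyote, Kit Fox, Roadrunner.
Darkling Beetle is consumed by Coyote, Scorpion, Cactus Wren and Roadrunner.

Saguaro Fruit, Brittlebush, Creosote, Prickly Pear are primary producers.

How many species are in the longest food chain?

One longest chain: Saguaro Fruit → Pocket Mouse → Cactus Wren → Coyote.
It has 4 species and 3 links.

4 species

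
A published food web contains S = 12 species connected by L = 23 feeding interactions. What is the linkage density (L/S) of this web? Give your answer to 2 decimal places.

L/S = 1.92

There are L = 23 links among S = 12 species.
L/S = 23/12 = 1.9167 ≈ 1.92.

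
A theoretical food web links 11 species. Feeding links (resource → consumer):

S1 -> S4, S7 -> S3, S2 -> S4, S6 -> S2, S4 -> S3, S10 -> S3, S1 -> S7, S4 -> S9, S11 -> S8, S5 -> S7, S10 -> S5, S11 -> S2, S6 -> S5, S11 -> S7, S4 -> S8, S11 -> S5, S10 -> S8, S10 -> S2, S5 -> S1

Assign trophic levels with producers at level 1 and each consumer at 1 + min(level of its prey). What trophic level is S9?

Trophic level 4

S6 is a producer → level 1.
S2 eats S6 → level 2.
S4 eats S2 → level 3.
S9 eats S4 → level 4.
No prey of S9 is below level 3, so 4 is the minimum.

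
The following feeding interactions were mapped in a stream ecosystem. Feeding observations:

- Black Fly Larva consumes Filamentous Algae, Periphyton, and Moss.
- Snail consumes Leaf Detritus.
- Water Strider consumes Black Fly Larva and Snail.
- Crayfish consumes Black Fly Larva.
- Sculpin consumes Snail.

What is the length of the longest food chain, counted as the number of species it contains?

One longest chain: Leaf Detritus → Snail → Water Strider.
It has 3 species and 2 links.

3 species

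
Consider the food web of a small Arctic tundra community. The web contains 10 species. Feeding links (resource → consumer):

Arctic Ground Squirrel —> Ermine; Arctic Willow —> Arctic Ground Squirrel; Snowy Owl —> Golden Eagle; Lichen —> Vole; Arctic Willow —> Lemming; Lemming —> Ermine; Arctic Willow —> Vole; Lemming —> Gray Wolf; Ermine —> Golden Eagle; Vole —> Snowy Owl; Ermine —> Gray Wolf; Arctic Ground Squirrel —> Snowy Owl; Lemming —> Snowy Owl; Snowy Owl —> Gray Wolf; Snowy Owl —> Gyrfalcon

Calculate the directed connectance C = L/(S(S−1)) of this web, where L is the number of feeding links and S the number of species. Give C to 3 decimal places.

C = 0.167

The web has S = 10 species and L = 15 feeding links.
C = L / (S(S−1)) = 15 / 90 = 0.1667 ≈ 0.167.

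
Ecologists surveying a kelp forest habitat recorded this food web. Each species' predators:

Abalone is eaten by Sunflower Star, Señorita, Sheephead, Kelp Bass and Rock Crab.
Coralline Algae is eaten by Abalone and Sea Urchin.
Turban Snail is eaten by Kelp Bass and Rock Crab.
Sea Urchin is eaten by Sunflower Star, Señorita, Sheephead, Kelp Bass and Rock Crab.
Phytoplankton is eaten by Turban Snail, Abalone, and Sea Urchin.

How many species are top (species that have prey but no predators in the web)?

5

Top species (has prey, but nothing eats it): Rock Crab, Sunflower Star, Sheephead, Kelp Bass, Señorita.
Count: 5.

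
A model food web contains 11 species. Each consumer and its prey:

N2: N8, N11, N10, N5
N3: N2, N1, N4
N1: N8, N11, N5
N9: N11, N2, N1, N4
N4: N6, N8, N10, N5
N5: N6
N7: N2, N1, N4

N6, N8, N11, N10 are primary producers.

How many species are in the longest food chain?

One longest chain: N6 → N5 → N2 → N7.
It has 4 species and 3 links.

4 species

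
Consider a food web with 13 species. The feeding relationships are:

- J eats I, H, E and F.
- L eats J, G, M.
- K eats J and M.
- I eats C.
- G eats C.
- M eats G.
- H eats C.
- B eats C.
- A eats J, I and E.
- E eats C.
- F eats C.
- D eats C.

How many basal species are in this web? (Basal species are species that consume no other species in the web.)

Basal species (no prey listed): C.
Count: 1.

1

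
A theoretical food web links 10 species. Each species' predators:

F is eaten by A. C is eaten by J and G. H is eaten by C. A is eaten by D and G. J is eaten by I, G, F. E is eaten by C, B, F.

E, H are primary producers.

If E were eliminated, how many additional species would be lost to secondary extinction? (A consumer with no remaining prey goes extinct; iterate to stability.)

Remove E.
Round 1: B (all prey gone) → extinct.
No further losses. Total secondary extinctions: 1.

1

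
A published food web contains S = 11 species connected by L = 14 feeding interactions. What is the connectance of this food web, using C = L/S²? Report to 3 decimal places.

The web has S = 11 species and L = 14 feeding links.
C = L / S² = 14 / 121 = 0.1157 ≈ 0.116.

C = 0.116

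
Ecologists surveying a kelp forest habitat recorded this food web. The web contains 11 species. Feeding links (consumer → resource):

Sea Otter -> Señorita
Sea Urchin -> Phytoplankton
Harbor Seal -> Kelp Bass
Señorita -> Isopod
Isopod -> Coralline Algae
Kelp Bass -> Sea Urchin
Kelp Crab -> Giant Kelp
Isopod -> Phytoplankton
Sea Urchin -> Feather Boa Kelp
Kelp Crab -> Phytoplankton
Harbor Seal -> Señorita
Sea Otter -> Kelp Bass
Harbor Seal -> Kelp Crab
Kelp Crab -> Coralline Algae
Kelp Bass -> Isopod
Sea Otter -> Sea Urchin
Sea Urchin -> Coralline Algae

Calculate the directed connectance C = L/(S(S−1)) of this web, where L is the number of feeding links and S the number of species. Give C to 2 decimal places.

The web has S = 11 species and L = 17 feeding links.
C = L / (S(S−1)) = 17 / 110 = 0.1545 ≈ 0.15.

C = 0.15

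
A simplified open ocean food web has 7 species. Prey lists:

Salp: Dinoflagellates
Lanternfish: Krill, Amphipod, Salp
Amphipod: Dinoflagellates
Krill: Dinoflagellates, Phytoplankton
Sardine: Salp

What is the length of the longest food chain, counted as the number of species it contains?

3 species

One longest chain: Dinoflagellates → Krill → Lanternfish.
It has 3 species and 2 links.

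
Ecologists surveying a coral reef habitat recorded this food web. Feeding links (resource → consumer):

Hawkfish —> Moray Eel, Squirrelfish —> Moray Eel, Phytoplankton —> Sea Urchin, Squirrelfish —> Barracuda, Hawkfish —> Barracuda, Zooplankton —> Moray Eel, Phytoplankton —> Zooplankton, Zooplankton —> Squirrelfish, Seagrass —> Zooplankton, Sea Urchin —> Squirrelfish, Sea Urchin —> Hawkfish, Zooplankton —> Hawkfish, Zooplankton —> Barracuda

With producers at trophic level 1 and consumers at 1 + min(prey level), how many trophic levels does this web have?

3

Producers (level 1): Seagrass, Phytoplankton.
Following each consumer down to its lowest-level prey: Seagrass → Zooplankton → Moray Eel (levels 1 through 3).
All prey of Moray Eel (Zooplankton 2, Squirrelfish 3, Hawkfish 3) are at level 2 or above, so Moray Eel is at level 1 + 2 = 3.
Every consumer has at least one prey at level 2 or below, so none exceeds level 3.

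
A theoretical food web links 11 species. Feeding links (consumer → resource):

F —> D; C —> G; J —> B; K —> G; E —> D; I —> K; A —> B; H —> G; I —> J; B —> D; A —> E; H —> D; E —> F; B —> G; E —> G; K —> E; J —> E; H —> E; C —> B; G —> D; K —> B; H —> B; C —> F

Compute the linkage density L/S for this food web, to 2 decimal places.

L/S = 2.09

There are L = 23 links among S = 11 species.
L/S = 23/11 = 2.0909 ≈ 2.09.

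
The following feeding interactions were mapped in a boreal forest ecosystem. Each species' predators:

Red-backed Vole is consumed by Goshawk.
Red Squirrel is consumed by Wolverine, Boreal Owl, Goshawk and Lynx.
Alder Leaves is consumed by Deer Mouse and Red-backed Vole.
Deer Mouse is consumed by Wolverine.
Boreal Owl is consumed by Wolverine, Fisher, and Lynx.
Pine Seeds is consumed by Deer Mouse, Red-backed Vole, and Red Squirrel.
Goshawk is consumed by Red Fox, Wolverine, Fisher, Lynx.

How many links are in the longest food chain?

3 links

One longest chain: Pine Seeds → Red Squirrel → Goshawk → Lynx.
It has 4 species and 3 links.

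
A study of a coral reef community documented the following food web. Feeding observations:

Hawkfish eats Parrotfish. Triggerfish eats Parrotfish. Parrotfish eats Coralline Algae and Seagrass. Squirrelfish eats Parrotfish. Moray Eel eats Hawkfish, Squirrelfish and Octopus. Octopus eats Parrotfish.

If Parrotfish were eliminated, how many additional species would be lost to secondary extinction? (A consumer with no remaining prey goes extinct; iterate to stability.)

Remove Parrotfish.
Round 1: Triggerfish (all prey gone), Squirrelfish (all prey gone), Octopus (all prey gone), Hawkfish (all prey gone) → extinct.
Round 2: Moray Eel (all prey gone) → extinct.
No further losses. Total secondary extinctions: 5.

5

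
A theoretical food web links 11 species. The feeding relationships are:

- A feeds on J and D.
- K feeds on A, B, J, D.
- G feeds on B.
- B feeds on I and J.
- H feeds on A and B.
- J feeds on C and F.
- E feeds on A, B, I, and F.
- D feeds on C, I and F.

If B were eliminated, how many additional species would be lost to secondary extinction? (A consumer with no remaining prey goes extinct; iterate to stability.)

Remove B.
Round 1: G (all prey gone) → extinct.
No further losses. Total secondary extinctions: 1.

1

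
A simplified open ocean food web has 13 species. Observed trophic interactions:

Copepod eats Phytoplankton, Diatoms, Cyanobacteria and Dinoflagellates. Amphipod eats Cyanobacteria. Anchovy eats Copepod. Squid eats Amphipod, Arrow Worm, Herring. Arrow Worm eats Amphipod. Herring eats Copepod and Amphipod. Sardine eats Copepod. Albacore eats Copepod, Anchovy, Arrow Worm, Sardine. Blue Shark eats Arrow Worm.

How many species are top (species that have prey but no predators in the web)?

Top species (has prey, but nothing eats it): Squid, Albacore, Blue Shark.
Count: 3.

3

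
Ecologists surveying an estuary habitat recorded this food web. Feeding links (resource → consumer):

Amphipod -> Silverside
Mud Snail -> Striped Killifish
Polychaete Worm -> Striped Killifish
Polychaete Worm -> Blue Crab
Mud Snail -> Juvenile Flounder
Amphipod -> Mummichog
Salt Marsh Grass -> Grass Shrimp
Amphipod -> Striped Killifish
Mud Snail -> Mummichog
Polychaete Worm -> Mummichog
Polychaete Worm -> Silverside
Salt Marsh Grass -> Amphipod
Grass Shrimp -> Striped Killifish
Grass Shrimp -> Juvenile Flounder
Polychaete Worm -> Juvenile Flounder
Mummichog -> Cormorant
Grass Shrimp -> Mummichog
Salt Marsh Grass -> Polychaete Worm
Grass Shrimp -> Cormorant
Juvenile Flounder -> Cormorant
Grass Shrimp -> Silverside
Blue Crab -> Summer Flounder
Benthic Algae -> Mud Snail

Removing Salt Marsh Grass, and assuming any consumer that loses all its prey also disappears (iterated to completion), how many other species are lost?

6

Remove Salt Marsh Grass.
Round 1: Amphipod (all prey gone), Grass Shrimp (all prey gone), Polychaete Worm (all prey gone) → extinct.
Round 2: Silverside (all prey gone), Blue Crab (all prey gone) → extinct.
Round 3: Summer Flounder (all prey gone) → extinct.
No further losses. Total secondary extinctions: 6.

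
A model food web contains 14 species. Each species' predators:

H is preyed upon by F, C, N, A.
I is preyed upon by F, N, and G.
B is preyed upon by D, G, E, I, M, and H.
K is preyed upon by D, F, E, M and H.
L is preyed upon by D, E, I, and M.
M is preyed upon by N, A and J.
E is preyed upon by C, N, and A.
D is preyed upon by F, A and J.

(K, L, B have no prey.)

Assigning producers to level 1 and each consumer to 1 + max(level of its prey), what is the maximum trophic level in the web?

3

Producers (level 1): K, L, B.
L → I → F gives F level 3.
No species has a prey at level 3, so no species reaches level 4.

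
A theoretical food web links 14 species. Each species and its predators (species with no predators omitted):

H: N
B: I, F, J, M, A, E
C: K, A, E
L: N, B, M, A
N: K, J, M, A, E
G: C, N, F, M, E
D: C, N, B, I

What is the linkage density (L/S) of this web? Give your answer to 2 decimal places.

There are L = 28 links among S = 14 species.
L/S = 28/14 = 2.0000 ≈ 2.00.

L/S = 2.00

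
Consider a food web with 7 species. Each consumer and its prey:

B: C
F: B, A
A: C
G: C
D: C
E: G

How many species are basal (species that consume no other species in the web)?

Basal species (no prey listed): C.
Count: 1.

1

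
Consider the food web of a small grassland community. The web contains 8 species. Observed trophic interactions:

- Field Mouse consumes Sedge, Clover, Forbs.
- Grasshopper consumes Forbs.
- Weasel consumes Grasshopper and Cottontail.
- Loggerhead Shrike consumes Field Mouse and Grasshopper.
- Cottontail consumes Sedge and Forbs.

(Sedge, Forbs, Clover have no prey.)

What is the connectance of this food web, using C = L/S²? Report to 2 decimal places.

C = 0.16

The web has S = 8 species and L = 10 feeding links.
C = L / S² = 10 / 64 = 0.1562 ≈ 0.16.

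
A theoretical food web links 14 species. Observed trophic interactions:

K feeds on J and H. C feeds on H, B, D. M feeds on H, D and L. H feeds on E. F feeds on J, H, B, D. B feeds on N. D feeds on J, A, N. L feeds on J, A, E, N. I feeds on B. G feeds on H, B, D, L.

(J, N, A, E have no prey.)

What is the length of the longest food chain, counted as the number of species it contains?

One longest chain: E → H → G.
It has 3 species and 2 links.

3 species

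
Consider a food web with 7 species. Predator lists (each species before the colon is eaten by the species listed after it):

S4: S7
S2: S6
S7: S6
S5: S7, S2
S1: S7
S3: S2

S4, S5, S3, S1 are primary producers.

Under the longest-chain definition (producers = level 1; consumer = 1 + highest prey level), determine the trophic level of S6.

Trophic level 3

S4 is a producer → level 1.
S7 eats S4 (level 1); other prey at levels: S5 1, S1 1 → level 2.
S6 eats S7 (level 2); other prey at levels: S2 2 → level 3.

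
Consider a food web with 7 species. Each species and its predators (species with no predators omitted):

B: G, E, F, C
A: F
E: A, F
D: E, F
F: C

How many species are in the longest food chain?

One longest chain: B → E → A → F → C.
It has 5 species and 4 links.

5 species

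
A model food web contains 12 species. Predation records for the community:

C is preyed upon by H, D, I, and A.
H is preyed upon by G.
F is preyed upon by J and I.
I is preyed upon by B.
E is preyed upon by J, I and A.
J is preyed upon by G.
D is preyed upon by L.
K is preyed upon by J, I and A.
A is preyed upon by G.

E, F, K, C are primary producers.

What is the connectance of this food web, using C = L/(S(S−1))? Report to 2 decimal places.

C = 0.13

The web has S = 12 species and L = 17 feeding links.
C = L / (S(S−1)) = 17 / 132 = 0.1288 ≈ 0.13.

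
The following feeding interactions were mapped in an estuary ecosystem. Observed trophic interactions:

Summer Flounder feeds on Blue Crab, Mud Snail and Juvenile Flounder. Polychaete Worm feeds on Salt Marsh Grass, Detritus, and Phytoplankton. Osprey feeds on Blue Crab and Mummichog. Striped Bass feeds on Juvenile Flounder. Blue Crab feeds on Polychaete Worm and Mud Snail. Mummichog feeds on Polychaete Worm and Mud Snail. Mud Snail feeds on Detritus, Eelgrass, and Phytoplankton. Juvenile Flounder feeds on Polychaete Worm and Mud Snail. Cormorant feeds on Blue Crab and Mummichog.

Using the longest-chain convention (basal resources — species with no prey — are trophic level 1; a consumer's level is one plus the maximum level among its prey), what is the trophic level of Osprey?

Trophic level 4

Detritus has no prey (basal) → level 1.
Polychaete Worm eats Detritus (level 1); other prey at levels: Salt Marsh Grass 1, Phytoplankton 1 → level 2.
Mummichog eats Polychaete Worm (level 2); other prey at levels: Mud Snail 2 → level 3.
Osprey eats Mummichog (level 3); other prey at levels: Blue Crab 3 → level 4.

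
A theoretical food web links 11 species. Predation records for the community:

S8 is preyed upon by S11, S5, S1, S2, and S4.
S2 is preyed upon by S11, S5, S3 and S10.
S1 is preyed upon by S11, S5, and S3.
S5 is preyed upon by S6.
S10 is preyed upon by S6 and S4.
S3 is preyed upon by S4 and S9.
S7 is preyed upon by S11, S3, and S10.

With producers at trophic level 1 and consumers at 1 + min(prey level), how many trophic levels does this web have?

Producers (level 1): S7, S8.
Following each consumer down to its lowest-level prey: S7 → S3 → S9 (levels 1 through 3).
All prey of S9 (S3 2) are at level 2 or above, so S9 is at level 1 + 2 = 3.
Every consumer has at least one prey at level 2 or below, so none exceeds level 3.

3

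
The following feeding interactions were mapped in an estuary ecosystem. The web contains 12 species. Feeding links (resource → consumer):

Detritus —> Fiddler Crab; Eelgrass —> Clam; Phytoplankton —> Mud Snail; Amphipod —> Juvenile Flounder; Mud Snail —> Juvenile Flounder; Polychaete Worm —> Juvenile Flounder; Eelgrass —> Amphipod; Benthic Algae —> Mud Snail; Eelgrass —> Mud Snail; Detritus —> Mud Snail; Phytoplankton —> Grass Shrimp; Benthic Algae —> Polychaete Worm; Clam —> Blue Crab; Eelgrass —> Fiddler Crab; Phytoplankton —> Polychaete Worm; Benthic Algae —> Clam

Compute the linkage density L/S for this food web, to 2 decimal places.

L/S = 1.33

There are L = 16 links among S = 12 species.
L/S = 16/12 = 1.3333 ≈ 1.33.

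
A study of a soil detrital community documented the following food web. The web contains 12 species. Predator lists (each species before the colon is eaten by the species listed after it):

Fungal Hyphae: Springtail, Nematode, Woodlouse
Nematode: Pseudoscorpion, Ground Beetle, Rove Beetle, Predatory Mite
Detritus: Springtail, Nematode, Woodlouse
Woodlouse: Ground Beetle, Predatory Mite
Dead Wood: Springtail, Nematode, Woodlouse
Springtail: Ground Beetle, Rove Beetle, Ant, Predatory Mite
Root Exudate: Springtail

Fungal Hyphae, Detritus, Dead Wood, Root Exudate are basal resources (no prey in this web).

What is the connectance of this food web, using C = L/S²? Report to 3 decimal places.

C = 0.139

The web has S = 12 species and L = 20 feeding links.
C = L / S² = 20 / 144 = 0.1389 ≈ 0.139.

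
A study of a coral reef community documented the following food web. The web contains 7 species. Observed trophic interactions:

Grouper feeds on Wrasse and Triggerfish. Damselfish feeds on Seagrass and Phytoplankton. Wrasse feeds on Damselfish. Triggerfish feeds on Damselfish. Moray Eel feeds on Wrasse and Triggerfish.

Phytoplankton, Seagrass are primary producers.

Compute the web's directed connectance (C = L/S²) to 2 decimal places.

C = 0.16

The web has S = 7 species and L = 8 feeding links.
C = L / S² = 8 / 49 = 0.1633 ≈ 0.16.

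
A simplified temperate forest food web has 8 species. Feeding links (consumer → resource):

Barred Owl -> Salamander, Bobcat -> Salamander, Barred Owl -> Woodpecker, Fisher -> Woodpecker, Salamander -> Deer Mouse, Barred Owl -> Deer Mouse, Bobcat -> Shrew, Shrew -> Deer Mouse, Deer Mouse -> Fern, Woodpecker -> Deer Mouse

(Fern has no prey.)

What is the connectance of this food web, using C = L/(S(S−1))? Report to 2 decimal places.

C = 0.18

The web has S = 8 species and L = 10 feeding links.
C = L / (S(S−1)) = 10 / 56 = 0.1786 ≈ 0.18.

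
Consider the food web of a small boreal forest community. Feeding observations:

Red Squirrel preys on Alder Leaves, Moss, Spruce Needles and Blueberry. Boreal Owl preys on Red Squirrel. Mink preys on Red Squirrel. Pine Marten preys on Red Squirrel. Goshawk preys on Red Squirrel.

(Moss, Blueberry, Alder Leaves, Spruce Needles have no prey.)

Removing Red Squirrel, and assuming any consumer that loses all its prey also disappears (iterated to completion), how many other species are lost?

4

Remove Red Squirrel.
Round 1: Pine Marten (all prey gone), Goshawk (all prey gone), Mink (all prey gone), Boreal Owl (all prey gone) → extinct.
No further losses. Total secondary extinctions: 4.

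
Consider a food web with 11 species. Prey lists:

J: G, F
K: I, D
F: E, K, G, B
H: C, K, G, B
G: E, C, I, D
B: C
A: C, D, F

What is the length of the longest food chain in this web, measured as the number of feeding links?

One longest chain: I → K → F → A.
It has 4 species and 3 links.

3 links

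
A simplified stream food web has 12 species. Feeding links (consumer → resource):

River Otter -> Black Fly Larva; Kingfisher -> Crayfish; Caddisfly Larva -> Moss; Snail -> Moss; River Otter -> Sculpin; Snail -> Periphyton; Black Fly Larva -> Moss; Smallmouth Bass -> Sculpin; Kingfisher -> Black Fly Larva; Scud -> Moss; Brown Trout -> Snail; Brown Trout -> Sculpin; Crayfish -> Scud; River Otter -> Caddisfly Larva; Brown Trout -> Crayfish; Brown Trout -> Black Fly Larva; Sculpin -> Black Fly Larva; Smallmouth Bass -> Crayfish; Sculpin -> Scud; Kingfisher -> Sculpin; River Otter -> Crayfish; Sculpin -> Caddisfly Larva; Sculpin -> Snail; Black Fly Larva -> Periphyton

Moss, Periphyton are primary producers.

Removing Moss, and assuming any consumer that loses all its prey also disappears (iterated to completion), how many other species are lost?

3

Remove Moss.
Round 1: Caddisfly Larva (all prey gone), Scud (all prey gone) → extinct.
Round 2: Crayfish (all prey gone) → extinct.
No further losses. Total secondary extinctions: 3.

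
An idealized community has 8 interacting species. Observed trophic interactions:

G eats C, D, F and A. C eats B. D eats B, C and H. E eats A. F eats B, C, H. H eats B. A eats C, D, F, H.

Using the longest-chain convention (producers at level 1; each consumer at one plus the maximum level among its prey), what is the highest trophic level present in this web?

Producers (level 1): B.
B → H → F → A → E gives E level 5.
No species has a prey at level 5, so no species reaches level 6.

5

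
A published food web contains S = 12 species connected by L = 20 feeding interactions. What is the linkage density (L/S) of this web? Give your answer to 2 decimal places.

There are L = 20 links among S = 12 species.
L/S = 20/12 = 1.6667 ≈ 1.67.

L/S = 1.67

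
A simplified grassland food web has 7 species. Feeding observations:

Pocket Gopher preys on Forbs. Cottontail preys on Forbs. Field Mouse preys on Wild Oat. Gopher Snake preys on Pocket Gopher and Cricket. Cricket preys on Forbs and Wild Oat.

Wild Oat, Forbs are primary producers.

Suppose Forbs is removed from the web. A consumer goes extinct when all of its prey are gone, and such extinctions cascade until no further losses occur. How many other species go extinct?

2

Remove Forbs.
Round 1: Cottontail (all prey gone), Pocket Gopher (all prey gone) → extinct.
No further losses. Total secondary extinctions: 2.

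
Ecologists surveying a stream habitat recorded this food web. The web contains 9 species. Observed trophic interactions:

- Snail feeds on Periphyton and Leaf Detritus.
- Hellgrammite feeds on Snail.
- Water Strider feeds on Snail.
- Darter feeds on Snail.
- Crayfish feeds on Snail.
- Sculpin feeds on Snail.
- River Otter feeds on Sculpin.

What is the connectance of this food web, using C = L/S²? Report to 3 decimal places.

The web has S = 9 species and L = 8 feeding links.
C = L / S² = 8 / 81 = 0.0988 ≈ 0.099.

C = 0.099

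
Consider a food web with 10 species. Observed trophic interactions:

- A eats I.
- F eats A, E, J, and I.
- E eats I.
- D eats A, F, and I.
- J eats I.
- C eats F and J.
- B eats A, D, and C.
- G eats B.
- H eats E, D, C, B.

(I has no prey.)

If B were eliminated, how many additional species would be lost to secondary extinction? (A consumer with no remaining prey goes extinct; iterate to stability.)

1

Remove B.
Round 1: G (all prey gone) → extinct.
No further losses. Total secondary extinctions: 1.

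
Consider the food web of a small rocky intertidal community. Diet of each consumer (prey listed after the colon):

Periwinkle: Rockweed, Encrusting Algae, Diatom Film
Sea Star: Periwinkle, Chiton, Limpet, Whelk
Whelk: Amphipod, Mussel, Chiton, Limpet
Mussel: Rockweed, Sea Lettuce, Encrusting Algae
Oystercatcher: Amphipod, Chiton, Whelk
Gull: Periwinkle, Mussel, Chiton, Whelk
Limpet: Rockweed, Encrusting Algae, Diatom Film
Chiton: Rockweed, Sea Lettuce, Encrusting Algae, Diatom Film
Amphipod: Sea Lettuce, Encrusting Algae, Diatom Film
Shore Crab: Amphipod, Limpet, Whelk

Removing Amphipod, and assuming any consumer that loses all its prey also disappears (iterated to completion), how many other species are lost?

Remove Amphipod.
Every predator of it retains at least one other prey: Whelk still has Mussel, Chiton, Limpet; Oystercatcher still has Chiton, Whelk; Shore Crab still has Limpet, Whelk.
No consumer loses all prey, so no secondary extinctions occur.

0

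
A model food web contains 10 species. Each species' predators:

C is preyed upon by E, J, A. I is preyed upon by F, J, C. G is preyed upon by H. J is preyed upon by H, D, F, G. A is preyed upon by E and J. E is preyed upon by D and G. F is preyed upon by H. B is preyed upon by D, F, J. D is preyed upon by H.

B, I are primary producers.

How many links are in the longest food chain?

One longest chain: I → C → A → J → D → H.
It has 6 species and 5 links.

5 links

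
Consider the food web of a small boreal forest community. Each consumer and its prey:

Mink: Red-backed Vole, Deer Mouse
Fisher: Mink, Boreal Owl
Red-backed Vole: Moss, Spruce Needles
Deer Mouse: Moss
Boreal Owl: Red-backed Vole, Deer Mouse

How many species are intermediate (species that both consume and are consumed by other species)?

Intermediate species (has both prey and predators): Red-backed Vole, Deer Mouse, Mink, Boreal Owl.
Count: 4.

4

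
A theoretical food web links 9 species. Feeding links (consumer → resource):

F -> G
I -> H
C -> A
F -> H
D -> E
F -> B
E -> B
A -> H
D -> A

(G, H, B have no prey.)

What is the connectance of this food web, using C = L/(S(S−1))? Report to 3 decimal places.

The web has S = 9 species and L = 9 feeding links.
C = L / (S(S−1)) = 9 / 72 = 0.1250 ≈ 0.125.

C = 0.125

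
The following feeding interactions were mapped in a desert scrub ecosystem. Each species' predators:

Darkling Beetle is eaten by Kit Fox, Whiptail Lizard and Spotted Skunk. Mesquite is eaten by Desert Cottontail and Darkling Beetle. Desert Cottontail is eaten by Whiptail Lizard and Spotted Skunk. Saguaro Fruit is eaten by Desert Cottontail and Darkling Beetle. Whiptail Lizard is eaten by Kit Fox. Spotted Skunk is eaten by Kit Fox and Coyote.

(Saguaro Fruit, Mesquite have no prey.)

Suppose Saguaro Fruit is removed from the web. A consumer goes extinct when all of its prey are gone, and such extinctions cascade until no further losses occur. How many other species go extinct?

Remove Saguaro Fruit.
Every predator of it retains at least one other prey: Desert Cottontail still has Mesquite; Darkling Beetle still has Mesquite.
No consumer loses all prey, so no secondary extinctions occur.

0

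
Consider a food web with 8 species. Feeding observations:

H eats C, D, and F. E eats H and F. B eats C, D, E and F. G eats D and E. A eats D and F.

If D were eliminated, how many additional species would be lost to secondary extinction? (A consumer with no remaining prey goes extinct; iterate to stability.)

0

Remove D.
Every predator of it retains at least one other prey: H still has F, C; A still has F; B still has F, C, E; G still has E.
No consumer loses all prey, so no secondary extinctions occur.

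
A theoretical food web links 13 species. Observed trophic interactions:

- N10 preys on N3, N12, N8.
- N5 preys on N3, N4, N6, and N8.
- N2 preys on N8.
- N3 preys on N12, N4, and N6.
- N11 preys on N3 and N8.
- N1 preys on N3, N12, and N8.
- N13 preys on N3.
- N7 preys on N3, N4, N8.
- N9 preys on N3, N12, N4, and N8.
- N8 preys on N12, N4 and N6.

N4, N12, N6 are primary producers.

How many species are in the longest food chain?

One longest chain: N4 → N8 → N2.
It has 3 species and 2 links.

3 species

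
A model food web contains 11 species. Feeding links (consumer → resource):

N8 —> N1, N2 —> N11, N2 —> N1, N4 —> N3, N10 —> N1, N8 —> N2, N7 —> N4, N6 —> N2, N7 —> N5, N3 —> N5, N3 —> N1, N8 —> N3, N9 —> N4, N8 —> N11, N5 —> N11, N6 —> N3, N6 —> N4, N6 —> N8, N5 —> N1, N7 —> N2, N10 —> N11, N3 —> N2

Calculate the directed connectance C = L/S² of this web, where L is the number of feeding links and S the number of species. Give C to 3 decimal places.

The web has S = 11 species and L = 22 feeding links.
C = L / S² = 22 / 121 = 0.1818 ≈ 0.182.

C = 0.182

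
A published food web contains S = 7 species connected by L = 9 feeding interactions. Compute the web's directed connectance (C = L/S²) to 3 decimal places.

The web has S = 7 species and L = 9 feeding links.
C = L / S² = 9 / 49 = 0.1837 ≈ 0.184.

C = 0.184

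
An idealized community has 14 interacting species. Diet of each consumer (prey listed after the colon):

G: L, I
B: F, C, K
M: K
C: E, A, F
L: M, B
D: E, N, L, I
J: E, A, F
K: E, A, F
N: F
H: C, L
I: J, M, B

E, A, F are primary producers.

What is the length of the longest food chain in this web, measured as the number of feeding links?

One longest chain: E → C → B → L → H.
It has 5 species and 4 links.

4 links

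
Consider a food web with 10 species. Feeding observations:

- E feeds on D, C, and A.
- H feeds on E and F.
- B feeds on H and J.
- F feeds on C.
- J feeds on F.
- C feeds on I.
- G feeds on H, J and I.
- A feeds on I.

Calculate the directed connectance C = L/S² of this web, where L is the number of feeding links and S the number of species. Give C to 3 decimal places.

C = 0.140

The web has S = 10 species and L = 14 feeding links.
C = L / S² = 14 / 100 = 0.1400 ≈ 0.140.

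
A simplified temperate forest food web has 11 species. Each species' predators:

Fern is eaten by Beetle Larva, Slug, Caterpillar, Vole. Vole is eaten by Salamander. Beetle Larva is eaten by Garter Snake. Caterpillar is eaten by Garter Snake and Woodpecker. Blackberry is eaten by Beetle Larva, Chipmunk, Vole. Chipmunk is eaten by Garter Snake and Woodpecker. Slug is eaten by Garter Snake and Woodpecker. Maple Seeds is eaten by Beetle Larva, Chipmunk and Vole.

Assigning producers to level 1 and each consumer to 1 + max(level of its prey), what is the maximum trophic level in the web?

Producers (level 1): Blackberry, Maple Seeds, Fern.
Blackberry → Vole → Salamander gives Salamander level 3.
No species has a prey at level 3, so no species reaches level 4.

3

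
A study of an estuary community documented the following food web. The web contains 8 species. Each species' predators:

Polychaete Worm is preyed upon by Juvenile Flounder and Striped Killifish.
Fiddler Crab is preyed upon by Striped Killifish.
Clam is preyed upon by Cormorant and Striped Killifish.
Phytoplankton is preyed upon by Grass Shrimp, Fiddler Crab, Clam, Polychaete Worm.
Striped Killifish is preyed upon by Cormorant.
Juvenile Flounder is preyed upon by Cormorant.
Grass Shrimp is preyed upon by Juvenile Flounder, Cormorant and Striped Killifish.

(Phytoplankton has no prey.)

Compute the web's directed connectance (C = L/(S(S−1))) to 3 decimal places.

The web has S = 8 species and L = 14 feeding links.
C = L / (S(S−1)) = 14 / 56 = 0.2500 ≈ 0.250.

C = 0.250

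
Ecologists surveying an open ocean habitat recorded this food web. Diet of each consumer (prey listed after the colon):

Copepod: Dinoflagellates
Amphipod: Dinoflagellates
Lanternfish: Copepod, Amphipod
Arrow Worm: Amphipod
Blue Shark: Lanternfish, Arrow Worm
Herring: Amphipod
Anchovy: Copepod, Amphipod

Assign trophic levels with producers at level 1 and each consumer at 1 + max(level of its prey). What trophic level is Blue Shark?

Trophic level 4

Dinoflagellates is a producer → level 1.
Copepod eats Dinoflagellates → level 2.
Lanternfish eats Copepod (level 2); other prey at levels: Amphipod 2 → level 3.
Blue Shark eats Lanternfish (level 3); other prey at levels: Arrow Worm 3 → level 4.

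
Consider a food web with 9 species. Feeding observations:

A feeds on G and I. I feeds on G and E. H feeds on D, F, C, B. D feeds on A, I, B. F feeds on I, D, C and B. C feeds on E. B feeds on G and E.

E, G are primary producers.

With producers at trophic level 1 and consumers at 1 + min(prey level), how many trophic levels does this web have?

3

Producers (level 1): E, G.
Following each consumer down to its lowest-level prey: E → I → D (levels 1 through 3).
All prey of D (I 2, B 2, A 2) are at level 2 or above, so D is at level 1 + 2 = 3.
Every consumer has at least one prey at level 2 or below, so none exceeds level 3.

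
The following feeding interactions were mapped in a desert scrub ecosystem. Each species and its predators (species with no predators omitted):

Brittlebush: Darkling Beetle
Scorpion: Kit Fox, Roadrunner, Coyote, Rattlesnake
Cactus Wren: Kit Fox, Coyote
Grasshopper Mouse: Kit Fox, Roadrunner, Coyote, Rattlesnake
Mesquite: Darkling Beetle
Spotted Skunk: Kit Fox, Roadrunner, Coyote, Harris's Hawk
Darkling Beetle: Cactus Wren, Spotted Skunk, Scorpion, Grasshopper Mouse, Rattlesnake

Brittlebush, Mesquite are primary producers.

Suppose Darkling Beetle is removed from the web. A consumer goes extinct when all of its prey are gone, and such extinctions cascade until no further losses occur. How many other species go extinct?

Remove Darkling Beetle.
Round 1: Cactus Wren (all prey gone), Spotted Skunk (all prey gone), Scorpion (all prey gone), Grasshopper Mouse (all prey gone) → extinct.
Round 2: Kit Fox (all prey gone), Roadrunner (all prey gone), Coyote (all prey gone), Rattlesnake (all prey gone), Harris's Hawk (all prey gone) → extinct.
No further losses. Total secondary extinctions: 9.

9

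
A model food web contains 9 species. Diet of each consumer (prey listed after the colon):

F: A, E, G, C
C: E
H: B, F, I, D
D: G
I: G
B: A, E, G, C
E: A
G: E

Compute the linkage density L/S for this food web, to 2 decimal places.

L/S = 1.89

There are L = 17 links among S = 9 species.
L/S = 17/9 = 1.8889 ≈ 1.89.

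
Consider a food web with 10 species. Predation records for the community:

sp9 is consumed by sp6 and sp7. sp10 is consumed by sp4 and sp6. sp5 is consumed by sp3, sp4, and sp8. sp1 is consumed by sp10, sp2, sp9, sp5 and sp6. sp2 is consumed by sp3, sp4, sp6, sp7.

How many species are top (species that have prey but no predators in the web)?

Top species (has prey, but nothing eats it): sp4, sp8, sp3, sp7, sp6.
Count: 5.

5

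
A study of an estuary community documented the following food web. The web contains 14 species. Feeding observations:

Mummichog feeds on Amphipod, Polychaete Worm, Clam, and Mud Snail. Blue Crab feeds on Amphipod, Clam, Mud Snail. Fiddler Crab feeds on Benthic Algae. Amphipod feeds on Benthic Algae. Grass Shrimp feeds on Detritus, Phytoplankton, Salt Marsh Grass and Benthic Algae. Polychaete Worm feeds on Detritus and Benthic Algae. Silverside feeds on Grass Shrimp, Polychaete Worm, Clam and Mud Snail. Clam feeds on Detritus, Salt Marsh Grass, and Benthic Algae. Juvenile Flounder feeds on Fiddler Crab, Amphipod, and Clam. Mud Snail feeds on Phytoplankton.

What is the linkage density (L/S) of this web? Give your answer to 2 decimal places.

L/S = 1.86

There are L = 26 links among S = 14 species.
L/S = 26/14 = 1.8571 ≈ 1.86.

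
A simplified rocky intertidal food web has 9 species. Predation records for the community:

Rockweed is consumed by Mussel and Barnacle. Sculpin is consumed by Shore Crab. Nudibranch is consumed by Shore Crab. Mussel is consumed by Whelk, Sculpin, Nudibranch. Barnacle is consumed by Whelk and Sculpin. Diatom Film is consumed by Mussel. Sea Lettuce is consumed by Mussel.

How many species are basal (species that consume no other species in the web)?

Basal species (no prey listed): Sea Lettuce, Rockweed, Diatom Film.
Count: 3.

3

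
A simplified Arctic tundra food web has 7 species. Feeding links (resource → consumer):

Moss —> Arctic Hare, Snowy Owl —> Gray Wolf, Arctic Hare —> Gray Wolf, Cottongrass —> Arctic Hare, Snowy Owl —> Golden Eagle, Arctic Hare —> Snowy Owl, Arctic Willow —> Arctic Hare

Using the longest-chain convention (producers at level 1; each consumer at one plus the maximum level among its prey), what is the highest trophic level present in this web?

4

Producers (level 1): Arctic Willow, Cottongrass, Moss.
Arctic Willow → Arctic Hare → Snowy Owl → Gray Wolf gives Gray Wolf level 4.
No species has a prey at level 4, so no species reaches level 5.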